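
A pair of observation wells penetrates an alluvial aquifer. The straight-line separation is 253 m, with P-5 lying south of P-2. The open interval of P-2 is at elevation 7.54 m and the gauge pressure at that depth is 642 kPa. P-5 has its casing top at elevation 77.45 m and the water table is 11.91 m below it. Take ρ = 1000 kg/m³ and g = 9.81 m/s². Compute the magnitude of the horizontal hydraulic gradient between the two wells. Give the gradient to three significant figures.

i ≈ 0.0294

Pressure head at P-2: ψ = P/(ρg) = 642×1000 / (1000 × 9.81) = 65.44 m.
Total head at P-2: h = z + ψ = 7.54 + 65.44 = 72.98 m.
Total head at P-5: h = 77.45 − 11.91 = 65.54 m.
Head difference: h(P-2) − h(P-5) = 72.98 − 65.54 = 7.44 m.
Hydraulic gradient: i = |Δh| / L = 7.44 / 253 = 0.0294.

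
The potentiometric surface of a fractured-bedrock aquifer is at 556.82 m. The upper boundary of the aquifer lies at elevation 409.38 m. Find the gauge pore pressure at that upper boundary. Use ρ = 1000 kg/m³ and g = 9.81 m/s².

P ≈ 1450 kPa

Pressure head at the aquifer top: ψ = h − z = 556.82 − 409.38 = 147.44 m.
P = ρgψ = 1000 × 9.81 × 147.44 = 1446386 Pa ≈ 1450 kPa.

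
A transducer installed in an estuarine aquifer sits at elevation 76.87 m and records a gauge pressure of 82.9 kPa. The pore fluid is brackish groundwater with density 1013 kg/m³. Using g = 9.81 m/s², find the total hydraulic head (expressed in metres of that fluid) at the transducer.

h ≈ 85.21 m

ψ = P/(ρg) = 82.9×1000 / (1013 × 9.81) = 8.34 m.
h = z + ψ = 76.87 + 8.34 = 85.21 m.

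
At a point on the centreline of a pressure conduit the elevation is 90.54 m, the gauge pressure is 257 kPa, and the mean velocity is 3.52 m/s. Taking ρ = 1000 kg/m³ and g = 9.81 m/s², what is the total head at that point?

h ≈ 117.37 m

Pressure head ψ = P/(ρg) = 257×1000 / (1000 × 9.81) = 26.20 m.
Velocity head = v²/(2g) = 3.52² / (2 × 9.81) = 0.632 m.
h = z + ψ + v²/(2g) = 90.54 + 26.20 + 0.632 = 117.37 m.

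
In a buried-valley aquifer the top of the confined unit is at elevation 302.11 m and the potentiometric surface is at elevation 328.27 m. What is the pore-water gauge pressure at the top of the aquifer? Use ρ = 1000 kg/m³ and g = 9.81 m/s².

P ≈ 257 kPa

Pressure head at the aquifer top: ψ = h − z = 328.27 − 302.11 = 26.16 m.
P = ρgψ = 1000 × 9.81 × 26.16 = 256630 Pa ≈ 257 kPa.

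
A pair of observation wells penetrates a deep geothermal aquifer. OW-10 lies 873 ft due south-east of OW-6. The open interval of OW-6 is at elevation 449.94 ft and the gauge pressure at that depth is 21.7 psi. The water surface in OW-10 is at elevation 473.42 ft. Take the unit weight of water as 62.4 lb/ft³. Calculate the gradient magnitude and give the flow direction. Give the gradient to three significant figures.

i ≈ 0.0305; groundwater flows toward the south-east

Pressure head at OW-6: ψ = 144·P/γ = 144 × 21.7 / 62.4 = 50.08 ft.
Total head at OW-6: h = z + ψ = 449.94 + 50.08 = 500.02 ft.
Total head at OW-10: h = 473.42 ft (water level in the piezometer is the total head).
Head difference: h(OW-6) − h(OW-10) = 500.02 − 473.42 = 26.60 ft.
Hydraulic gradient: i = |Δh| / L = 26.60 / 873 = 0.0305.
Flow is from higher to lower head: from OW-6 toward OW-10, i.e. toward the south-east.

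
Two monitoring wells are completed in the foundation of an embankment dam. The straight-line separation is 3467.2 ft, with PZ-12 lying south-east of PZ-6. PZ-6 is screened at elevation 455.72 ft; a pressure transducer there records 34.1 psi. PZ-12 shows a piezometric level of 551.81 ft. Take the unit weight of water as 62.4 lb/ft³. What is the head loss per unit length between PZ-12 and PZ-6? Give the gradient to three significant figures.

i ≈ 0.00502 ft/ft

Pressure head at PZ-6: ψ = 144·P/γ = 144 × 34.1 / 62.4 = 78.69 ft.
Total head at PZ-6: h = z + ψ = 455.72 + 78.69 = 534.41 ft.
Total head at PZ-12: h = 551.81 ft (water level in the piezometer is the total head).
Head difference: h(PZ-6) − h(PZ-12) = 534.41 − 551.81 = -17.40 ft.
Hydraulic gradient: i = |Δh| / L = 17.40 / 3467.2 = 0.00502.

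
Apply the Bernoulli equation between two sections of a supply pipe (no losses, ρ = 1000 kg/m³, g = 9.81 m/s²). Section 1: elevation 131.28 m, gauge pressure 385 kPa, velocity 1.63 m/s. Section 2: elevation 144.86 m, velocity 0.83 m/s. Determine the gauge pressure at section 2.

Pressure head at 1: ψ₁ = P₁/(ρg) = 385×1000 / (1000 × 9.81) = 39.25 m.
Velocity heads: v₁²/2g = 1.63²/19.62 = 0.135 m; v₂²/2g = 0.83²/19.62 = 0.035 m.
Total head H = z₁ + ψ₁ + v₁²/2g = 131.28 + 39.25 + 0.135 = 170.66 m.
ψ₂ = H − z₂ − v₂²/2g = 170.66 − 144.86 − 0.035 = 25.76 m.
P₂ = ρgψ₂ = 1000 × 9.81 × 25.76 ≈ 253 kPa.

P₂ ≈ 253 kPa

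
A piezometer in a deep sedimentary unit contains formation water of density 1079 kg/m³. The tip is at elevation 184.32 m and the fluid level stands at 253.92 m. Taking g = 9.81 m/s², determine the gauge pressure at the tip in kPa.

Pressure head ψ = h − z = 253.92 − 184.32 = 69.60 m.
P = ρgψ = 1079 × 9.81 × 69.60 = 736715 Pa ≈ 737 kPa.

P ≈ 737 kPa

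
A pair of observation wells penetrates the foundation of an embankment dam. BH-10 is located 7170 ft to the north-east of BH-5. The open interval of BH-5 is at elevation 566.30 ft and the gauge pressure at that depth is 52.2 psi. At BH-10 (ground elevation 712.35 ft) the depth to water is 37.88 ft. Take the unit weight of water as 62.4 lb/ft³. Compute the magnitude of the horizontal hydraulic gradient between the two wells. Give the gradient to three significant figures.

i ≈ 0.00171

Pressure head at BH-5: ψ = 144·P/γ = 144 × 52.2 / 62.4 = 120.46 ft.
Total head at BH-5: h = z + ψ = 566.30 + 120.46 = 686.76 ft.
Total head at BH-10: h = 712.35 − 37.88 = 674.47 ft.
Head difference: h(BH-5) − h(BH-10) = 686.76 − 674.47 = 12.29 ft.
Hydraulic gradient: i = |Δh| / L = 12.29 / 7170 = 0.00171.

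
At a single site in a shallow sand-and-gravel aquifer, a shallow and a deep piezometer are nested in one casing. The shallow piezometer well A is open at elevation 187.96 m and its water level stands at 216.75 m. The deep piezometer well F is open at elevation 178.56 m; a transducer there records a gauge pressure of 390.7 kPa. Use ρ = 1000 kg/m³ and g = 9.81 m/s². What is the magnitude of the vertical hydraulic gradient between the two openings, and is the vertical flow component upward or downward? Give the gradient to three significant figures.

|i_v| ≈ 0.174; vertical flow is upward

Total head at well A: h = 216.75 m (water level in the standpipe).
Pressure head at well F: ψ = P/(ρg) = 390.7×1000 / (1000 × 9.81) = 39.83 m.
Total head at well F: h = z + ψ = 178.56 + 39.83 = 218.39 m.
Δh = h(well A) − h(well F) = 216.75 − 218.39 = -1.64 m.
Vertical separation Δz = 187.96 − 178.56 = 9.40 m.
|i_v| = |Δh| / Δz = 1.64 / 9.40 = 0.174.
Head is higher in the deep piezometer, so vertical flow is upward (discharge condition).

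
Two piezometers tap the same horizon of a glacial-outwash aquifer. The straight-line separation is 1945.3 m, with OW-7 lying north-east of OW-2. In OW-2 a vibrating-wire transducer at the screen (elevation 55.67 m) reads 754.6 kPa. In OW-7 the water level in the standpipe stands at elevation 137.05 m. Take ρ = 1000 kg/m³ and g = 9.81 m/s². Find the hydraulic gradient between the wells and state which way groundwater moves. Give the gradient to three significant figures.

i ≈ 0.00229; groundwater flows toward the south-west

Pressure head at OW-2: ψ = P/(ρg) = 754.6×1000 / (1000 × 9.81) = 76.92 m.
Total head at OW-2: h = z + ψ = 55.67 + 76.92 = 132.59 m.
Total head at OW-7: h = 137.05 m (water level in the piezometer is the total head).
Head difference: h(OW-2) − h(OW-7) = 132.59 − 137.05 = -4.46 m.
Hydraulic gradient: i = |Δh| / L = 4.46 / 1945.3 = 0.00229.
Flow is from higher to lower head: from OW-7 toward OW-2, i.e. toward the south-west.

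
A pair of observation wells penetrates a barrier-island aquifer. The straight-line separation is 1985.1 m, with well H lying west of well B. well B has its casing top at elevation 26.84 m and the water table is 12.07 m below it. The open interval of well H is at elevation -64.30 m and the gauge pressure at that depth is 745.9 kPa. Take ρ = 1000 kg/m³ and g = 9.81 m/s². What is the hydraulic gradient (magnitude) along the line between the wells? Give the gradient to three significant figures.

i ≈ 0.00153

Total head at well B: h = 26.84 − 12.07 = 14.77 m.
Pressure head at well H: ψ = P/(ρg) = 745.9×1000 / (1000 × 9.81) = 76.03 m.
Total head at well H: h = z + ψ = -64.30 + 76.03 = 11.73 m.
Head difference: h(well B) − h(well H) = 14.77 − 11.73 = 3.04 m.
Hydraulic gradient: i = |Δh| / L = 3.04 / 1985.1 = 0.00153.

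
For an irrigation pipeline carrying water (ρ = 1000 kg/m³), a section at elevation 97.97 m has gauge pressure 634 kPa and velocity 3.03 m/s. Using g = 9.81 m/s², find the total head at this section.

Pressure head ψ = P/(ρg) = 634×1000 / (1000 × 9.81) = 64.63 m.
Velocity head = v²/(2g) = 3.03² / (2 × 9.81) = 0.468 m.
h = z + ψ + v²/(2g) = 97.97 + 64.63 + 0.468 = 163.07 m.

h ≈ 163.07 m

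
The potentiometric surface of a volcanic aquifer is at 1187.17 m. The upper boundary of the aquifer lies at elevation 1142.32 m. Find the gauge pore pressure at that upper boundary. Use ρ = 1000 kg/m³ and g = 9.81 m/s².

Pressure head at the aquifer top: ψ = h − z = 1187.17 − 1142.32 = 44.85 m.
P = ρgψ = 1000 × 9.81 × 44.85 = 439979 Pa ≈ 440 kPa.

P ≈ 440 kPa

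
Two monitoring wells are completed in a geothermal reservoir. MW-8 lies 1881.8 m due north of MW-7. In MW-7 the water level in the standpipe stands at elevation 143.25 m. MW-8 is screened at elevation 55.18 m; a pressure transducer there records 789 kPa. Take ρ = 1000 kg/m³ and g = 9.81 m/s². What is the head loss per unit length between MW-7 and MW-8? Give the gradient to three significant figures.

i ≈ 0.00406 m/m

Total head at MW-7: h = 143.25 m (water level in the piezometer is the total head).
Pressure head at MW-8: ψ = P/(ρg) = 789×1000 / (1000 × 9.81) = 80.43 m.
Total head at MW-8: h = z + ψ = 55.18 + 80.43 = 135.61 m.
Head difference: h(MW-7) − h(MW-8) = 143.25 − 135.61 = 7.64 m.
Hydraulic gradient: i = |Δh| / L = 7.64 / 1881.8 = 0.00406.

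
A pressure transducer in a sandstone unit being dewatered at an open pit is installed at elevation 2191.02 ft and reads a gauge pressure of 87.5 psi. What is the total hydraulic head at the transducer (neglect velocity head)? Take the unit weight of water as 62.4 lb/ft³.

h ≈ 2392.94 ft

ψ = 144·P/γ = 144 × 87.5 / 62.4 = 201.92 ft.
h = z + ψ = 2191.02 + 201.92 = 2392.94 ft.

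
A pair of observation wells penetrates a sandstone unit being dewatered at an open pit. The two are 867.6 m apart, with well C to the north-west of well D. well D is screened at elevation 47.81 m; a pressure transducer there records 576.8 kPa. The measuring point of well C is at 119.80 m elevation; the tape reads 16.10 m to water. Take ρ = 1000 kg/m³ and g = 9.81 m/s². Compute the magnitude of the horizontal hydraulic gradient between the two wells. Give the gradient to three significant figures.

i ≈ 0.00335

Pressure head at well D: ψ = P/(ρg) = 576.8×1000 / (1000 × 9.81) = 58.80 m.
Total head at well D: h = z + ψ = 47.81 + 58.80 = 106.61 m.
Total head at well C: h = 119.80 − 16.10 = 103.70 m.
Head difference: h(well D) − h(well C) = 106.61 − 103.70 = 2.91 m.
Hydraulic gradient: i = |Δh| / L = 2.91 / 867.6 = 0.00335.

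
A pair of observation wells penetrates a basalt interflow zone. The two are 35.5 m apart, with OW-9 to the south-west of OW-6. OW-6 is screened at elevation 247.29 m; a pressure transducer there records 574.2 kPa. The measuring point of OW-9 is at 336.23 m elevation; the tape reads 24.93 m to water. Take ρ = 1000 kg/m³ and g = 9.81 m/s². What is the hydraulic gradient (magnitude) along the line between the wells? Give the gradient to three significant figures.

i ≈ 0.154

Pressure head at OW-6: ψ = P/(ρg) = 574.2×1000 / (1000 × 9.81) = 58.53 m.
Total head at OW-6: h = z + ψ = 247.29 + 58.53 = 305.82 m.
Total head at OW-9: h = 336.23 − 24.93 = 311.30 m.
Head difference: h(OW-6) − h(OW-9) = 305.82 − 311.30 = -5.48 m.
Hydraulic gradient: i = |Δh| / L = 5.48 / 35.5 = 0.154.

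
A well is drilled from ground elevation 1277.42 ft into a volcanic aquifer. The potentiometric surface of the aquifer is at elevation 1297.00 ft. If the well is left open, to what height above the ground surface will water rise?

≈ 19.58 ft above ground

Water rises to the potentiometric surface, so the rise above ground = 1297.00 − 1277.42 = 19.58 ft.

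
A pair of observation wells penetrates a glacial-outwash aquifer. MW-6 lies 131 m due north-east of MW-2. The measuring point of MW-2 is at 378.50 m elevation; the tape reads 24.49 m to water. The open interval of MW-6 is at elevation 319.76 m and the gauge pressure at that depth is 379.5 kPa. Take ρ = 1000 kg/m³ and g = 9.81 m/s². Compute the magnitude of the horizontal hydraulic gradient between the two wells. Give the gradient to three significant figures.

Total head at MW-2: h = 378.50 − 24.49 = 354.01 m.
Pressure head at MW-6: ψ = P/(ρg) = 379.5×1000 / (1000 × 9.81) = 38.69 m.
Total head at MW-6: h = z + ψ = 319.76 + 38.69 = 358.45 m.
Head difference: h(MW-2) − h(MW-6) = 354.01 − 358.45 = -4.44 m.
Hydraulic gradient: i = |Δh| / L = 4.44 / 131 = 0.0339.

i ≈ 0.0339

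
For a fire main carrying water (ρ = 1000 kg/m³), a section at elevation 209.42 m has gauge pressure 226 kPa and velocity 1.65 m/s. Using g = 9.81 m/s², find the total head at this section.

h ≈ 232.60 m

Pressure head ψ = P/(ρg) = 226×1000 / (1000 × 9.81) = 23.04 m.
Velocity head = v²/(2g) = 1.65² / (2 × 9.81) = 0.139 m.
h = z + ψ + v²/(2g) = 209.42 + 23.04 + 0.139 = 232.60 m.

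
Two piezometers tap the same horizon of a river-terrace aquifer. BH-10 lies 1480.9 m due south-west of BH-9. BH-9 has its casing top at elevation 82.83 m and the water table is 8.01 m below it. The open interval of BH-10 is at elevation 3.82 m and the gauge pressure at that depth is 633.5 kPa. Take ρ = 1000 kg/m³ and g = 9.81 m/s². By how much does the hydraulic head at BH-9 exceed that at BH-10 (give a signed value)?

Δh ≈ 6.42 m

Total head at BH-9: h = 82.83 − 8.01 = 74.82 m.
Pressure head at BH-10: ψ = P/(ρg) = 633.5×1000 / (1000 × 9.81) = 64.58 m.
Total head at BH-10: h = z + ψ = 3.82 + 64.58 = 68.40 m.
Head difference: h(BH-9) − h(BH-10) = 74.82 − 68.40 = 6.42 m.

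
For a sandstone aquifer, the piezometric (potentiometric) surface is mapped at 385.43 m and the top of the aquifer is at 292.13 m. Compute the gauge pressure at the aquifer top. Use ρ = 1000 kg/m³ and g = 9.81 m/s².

Pressure head at the aquifer top: ψ = h − z = 385.43 − 292.13 = 93.30 m.
P = ρgψ = 1000 × 9.81 × 93.30 = 915273 Pa ≈ 915 kPa.

P ≈ 915 kPa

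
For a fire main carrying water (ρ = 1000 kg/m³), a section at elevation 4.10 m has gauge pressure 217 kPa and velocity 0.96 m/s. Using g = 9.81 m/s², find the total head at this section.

h ≈ 26.27 m

Pressure head ψ = P/(ρg) = 217×1000 / (1000 × 9.81) = 22.12 m.
Velocity head = v²/(2g) = 0.96² / (2 × 9.81) = 0.047 m.
h = z + ψ + v²/(2g) = 4.10 + 22.12 + 0.047 = 26.27 m.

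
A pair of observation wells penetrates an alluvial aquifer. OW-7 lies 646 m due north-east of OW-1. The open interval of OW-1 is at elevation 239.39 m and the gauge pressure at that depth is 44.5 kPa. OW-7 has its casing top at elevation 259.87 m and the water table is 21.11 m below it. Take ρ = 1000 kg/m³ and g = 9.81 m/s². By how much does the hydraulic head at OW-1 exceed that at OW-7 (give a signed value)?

Pressure head at OW-1: ψ = P/(ρg) = 44.5×1000 / (1000 × 9.81) = 4.54 m.
Total head at OW-1: h = z + ψ = 239.39 + 4.54 = 243.93 m.
Total head at OW-7: h = 259.87 − 21.11 = 238.76 m.
Head difference: h(OW-1) − h(OW-7) = 243.93 − 238.76 = 5.17 m.

Δh ≈ 5.17 m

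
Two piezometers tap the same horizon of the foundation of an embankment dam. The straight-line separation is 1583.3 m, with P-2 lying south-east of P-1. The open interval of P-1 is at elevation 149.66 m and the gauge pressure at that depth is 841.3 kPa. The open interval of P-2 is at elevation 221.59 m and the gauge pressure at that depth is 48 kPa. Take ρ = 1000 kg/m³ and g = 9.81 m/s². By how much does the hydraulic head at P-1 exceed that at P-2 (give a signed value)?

Δh ≈ 8.94 m

Pressure head at P-1: ψ = P/(ρg) = 841.3×1000 / (1000 × 9.81) = 85.76 m.
Total head at P-1: h = z + ψ = 149.66 + 85.76 = 235.42 m.
Pressure head at P-2: ψ = P/(ρg) = 48×1000 / (1000 × 9.81) = 4.89 m.
Total head at P-2: h = z + ψ = 221.59 + 4.89 = 226.48 m.
Head difference: h(P-1) − h(P-2) = 235.42 − 226.48 = 8.94 m.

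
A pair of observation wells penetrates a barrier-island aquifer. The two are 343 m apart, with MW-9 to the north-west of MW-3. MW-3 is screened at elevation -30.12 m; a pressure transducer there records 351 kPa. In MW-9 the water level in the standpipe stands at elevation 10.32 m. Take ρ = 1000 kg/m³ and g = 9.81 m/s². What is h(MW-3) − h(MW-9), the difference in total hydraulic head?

Δh ≈ -4.66 m

Pressure head at MW-3: ψ = P/(ρg) = 351×1000 / (1000 × 9.81) = 35.78 m.
Total head at MW-3: h = z + ψ = -30.12 + 35.78 = 5.66 m.
Total head at MW-9: h = 10.32 m (water level in the piezometer is the total head).
Head difference: h(MW-3) − h(MW-9) = 5.66 − 10.32 = -4.66 m.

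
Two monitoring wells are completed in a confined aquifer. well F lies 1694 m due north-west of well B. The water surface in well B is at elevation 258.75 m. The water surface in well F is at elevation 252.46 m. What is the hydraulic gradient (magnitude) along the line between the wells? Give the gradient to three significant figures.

Total head at well B: h = 258.75 m (water level in the piezometer is the total head).
Total head at well F: h = 252.46 m (water level in the piezometer is the total head).
Head difference: h(well B) − h(well F) = 258.75 − 252.46 = 6.29 m.
Hydraulic gradient: i = |Δh| / L = 6.29 / 1694 = 0.00371.

i ≈ 0.00371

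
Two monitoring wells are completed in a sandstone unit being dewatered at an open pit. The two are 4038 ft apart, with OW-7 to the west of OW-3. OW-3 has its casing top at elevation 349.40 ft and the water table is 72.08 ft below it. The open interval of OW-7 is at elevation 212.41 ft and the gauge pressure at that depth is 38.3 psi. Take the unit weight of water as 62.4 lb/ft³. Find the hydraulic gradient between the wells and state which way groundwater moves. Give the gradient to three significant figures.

i ≈ 0.00581; groundwater flows toward the east

Total head at OW-3: h = 349.40 − 72.08 = 277.32 ft.
Pressure head at OW-7: ψ = 144·P/γ = 144 × 38.3 / 62.4 = 88.38 ft.
Total head at OW-7: h = z + ψ = 212.41 + 88.38 = 300.79 ft.
Head difference: h(OW-3) − h(OW-7) = 277.32 − 300.79 = -23.47 ft.
Hydraulic gradient: i = |Δh| / L = 23.47 / 4038 = 0.00581.
Flow is from higher to lower head: from OW-7 toward OW-3, i.e. toward the east.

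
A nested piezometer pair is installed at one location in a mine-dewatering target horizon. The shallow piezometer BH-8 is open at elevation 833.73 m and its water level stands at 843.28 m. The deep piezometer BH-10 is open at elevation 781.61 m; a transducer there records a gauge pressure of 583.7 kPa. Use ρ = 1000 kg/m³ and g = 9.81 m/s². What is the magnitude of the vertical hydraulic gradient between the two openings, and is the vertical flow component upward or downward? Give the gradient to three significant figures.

Total head at BH-8: h = 843.28 m (water level in the standpipe).
Pressure head at BH-10: ψ = P/(ρg) = 583.7×1000 / (1000 × 9.81) = 59.50 m.
Total head at BH-10: h = z + ψ = 781.61 + 59.50 = 841.11 m.
Δh = h(BH-8) − h(BH-10) = 843.28 − 841.11 = 2.17 m.
Vertical separation Δz = 833.73 − 781.61 = 52.12 m.
|i_v| = |Δh| / Δz = 2.17 / 52.12 = 0.0416.
Head is higher in the shallow piezometer, so vertical flow is downward (recharge condition).

|i_v| ≈ 0.0416; vertical flow is downward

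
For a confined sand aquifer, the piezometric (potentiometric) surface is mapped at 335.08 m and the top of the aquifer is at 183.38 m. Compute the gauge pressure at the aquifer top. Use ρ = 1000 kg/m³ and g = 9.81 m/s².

P ≈ 1490 kPa

Pressure head at the aquifer top: ψ = h − z = 335.08 − 183.38 = 151.70 m.
P = ρgψ = 1000 × 9.81 × 151.70 = 1488177 Pa ≈ 1490 kPa.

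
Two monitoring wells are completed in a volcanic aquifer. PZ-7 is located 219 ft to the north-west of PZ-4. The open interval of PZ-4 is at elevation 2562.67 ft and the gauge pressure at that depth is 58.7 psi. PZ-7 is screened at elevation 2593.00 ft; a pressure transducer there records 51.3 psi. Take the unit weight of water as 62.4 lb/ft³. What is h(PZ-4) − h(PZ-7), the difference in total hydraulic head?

Pressure head at PZ-4: ψ = 144·P/γ = 144 × 58.7 / 62.4 = 135.46 ft.
Total head at PZ-4: h = z + ψ = 2562.67 + 135.46 = 2698.13 ft.
Pressure head at PZ-7: ψ = 144·P/γ = 144 × 51.3 / 62.4 = 118.38 ft.
Total head at PZ-7: h = z + ψ = 2593.00 + 118.38 = 2711.38 ft.
Head difference: h(PZ-4) − h(PZ-7) = 2698.13 − 2711.38 = -13.25 ft.

Δh ≈ -13.25 ft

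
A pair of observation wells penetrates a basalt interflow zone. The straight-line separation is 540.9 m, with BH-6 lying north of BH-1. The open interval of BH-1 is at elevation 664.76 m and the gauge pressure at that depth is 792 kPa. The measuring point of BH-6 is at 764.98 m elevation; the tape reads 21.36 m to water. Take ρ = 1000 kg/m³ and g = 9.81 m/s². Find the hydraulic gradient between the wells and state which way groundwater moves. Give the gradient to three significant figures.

Pressure head at BH-1: ψ = P/(ρg) = 792×1000 / (1000 × 9.81) = 80.73 m.
Total head at BH-1: h = z + ψ = 664.76 + 80.73 = 745.49 m.
Total head at BH-6: h = 764.98 − 21.36 = 743.62 m.
Head difference: h(BH-1) − h(BH-6) = 745.49 − 743.62 = 1.87 m.
Hydraulic gradient: i = |Δh| / L = 1.87 / 540.9 = 0.00346.
Flow is from higher to lower head: from BH-1 toward BH-6, i.e. toward the north.

i ≈ 0.00346; groundwater flows toward the north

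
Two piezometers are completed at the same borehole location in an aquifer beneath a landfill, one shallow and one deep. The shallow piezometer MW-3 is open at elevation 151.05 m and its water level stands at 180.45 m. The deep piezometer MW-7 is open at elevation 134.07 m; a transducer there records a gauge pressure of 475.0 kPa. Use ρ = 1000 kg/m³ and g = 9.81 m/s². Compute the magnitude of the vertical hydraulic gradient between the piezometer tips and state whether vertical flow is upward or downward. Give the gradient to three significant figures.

Total head at MW-3: h = 180.45 m (water level in the standpipe).
Pressure head at MW-7: ψ = P/(ρg) = 475.0×1000 / (1000 × 9.81) = 48.42 m.
Total head at MW-7: h = z + ψ = 134.07 + 48.42 = 182.49 m.
Δh = h(MW-3) − h(MW-7) = 180.45 − 182.49 = -2.04 m.
Vertical separation Δz = 151.05 − 134.07 = 16.98 m.
|i_v| = |Δh| / Δz = 2.04 / 16.98 = 0.120.
Head is higher in the deep piezometer, so vertical flow is upward (discharge condition).

|i_v| ≈ 0.120; vertical flow is upward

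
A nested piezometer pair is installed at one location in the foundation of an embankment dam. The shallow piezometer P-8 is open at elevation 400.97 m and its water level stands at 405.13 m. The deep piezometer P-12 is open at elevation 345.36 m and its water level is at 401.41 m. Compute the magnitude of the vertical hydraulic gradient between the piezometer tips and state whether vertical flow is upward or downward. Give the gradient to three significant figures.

|i_v| ≈ 0.0669; vertical flow is downward

Total head at P-8: h = 405.13 m (water level in the standpipe).
Total head at P-12: h = 401.41 m.
Δh = h(P-8) − h(P-12) = 405.13 − 401.41 = 3.72 m.
Vertical separation Δz = 400.97 − 345.36 = 55.61 m.
|i_v| = |Δh| / Δz = 3.72 / 55.61 = 0.0669.
Head is higher in the shallow piezometer, so vertical flow is downward (recharge condition).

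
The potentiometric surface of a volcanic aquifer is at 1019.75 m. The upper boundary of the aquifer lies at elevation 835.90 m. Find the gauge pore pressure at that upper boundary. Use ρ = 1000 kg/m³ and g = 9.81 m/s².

Pressure head at the aquifer top: ψ = h − z = 1019.75 − 835.90 = 183.85 m.
P = ρgψ = 1000 × 9.81 × 183.85 = 1803569 Pa ≈ 1800 kPa.

P ≈ 1800 kPa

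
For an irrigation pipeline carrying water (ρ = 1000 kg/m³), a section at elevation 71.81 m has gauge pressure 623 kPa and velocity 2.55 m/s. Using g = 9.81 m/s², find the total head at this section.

h ≈ 135.65 m

Pressure head ψ = P/(ρg) = 623×1000 / (1000 × 9.81) = 63.51 m.
Velocity head = v²/(2g) = 2.55² / (2 × 9.81) = 0.331 m.
h = z + ψ + v²/(2g) = 71.81 + 63.51 + 0.331 = 135.65 m.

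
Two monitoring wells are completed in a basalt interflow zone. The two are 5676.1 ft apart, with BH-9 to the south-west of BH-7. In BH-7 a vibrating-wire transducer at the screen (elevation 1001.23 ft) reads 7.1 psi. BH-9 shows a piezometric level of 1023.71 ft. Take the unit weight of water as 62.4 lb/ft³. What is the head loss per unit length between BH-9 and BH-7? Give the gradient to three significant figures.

Pressure head at BH-7: ψ = 144·P/γ = 144 × 7.1 / 62.4 = 16.38 ft.
Total head at BH-7: h = z + ψ = 1001.23 + 16.38 = 1017.61 ft.
Total head at BH-9: h = 1023.71 ft (water level in the piezometer is the total head).
Head difference: h(BH-7) − h(BH-9) = 1017.61 − 1023.71 = -6.10 ft.
Hydraulic gradient: i = |Δh| / L = 6.10 / 5676.1 = 0.00107.

i ≈ 0.00107 ft/ft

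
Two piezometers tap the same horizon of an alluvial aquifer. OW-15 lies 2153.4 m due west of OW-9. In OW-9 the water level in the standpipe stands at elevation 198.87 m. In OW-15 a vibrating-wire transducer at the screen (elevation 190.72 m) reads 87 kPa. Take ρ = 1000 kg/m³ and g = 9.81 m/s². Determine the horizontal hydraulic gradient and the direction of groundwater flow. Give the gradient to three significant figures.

i ≈ 0.000334; groundwater flows toward the east

Total head at OW-9: h = 198.87 m (water level in the piezometer is the total head).
Pressure head at OW-15: ψ = P/(ρg) = 87×1000 / (1000 × 9.81) = 8.87 m.
Total head at OW-15: h = z + ψ = 190.72 + 8.87 = 199.59 m.
Head difference: h(OW-9) − h(OW-15) = 198.87 − 199.59 = -0.72 m.
Hydraulic gradient: i = |Δh| / L = 0.72 / 2153.4 = 0.000334.
Flow is from higher to lower head: from OW-15 toward OW-9, i.e. toward the east.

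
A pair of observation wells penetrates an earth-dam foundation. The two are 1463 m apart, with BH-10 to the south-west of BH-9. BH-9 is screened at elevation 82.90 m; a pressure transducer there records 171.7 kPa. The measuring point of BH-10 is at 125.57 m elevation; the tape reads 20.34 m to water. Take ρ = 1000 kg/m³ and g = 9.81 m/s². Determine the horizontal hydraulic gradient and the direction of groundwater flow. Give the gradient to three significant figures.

i ≈ 0.00330; groundwater flows toward the north-east

Pressure head at BH-9: ψ = P/(ρg) = 171.7×1000 / (1000 × 9.81) = 17.50 m.
Total head at BH-9: h = z + ψ = 82.90 + 17.50 = 100.40 m.
Total head at BH-10: h = 125.57 − 20.34 = 105.23 m.
Head difference: h(BH-9) − h(BH-10) = 100.40 − 105.23 = -4.83 m.
Hydraulic gradient: i = |Δh| / L = 4.83 / 1463 = 0.00330.
Flow is from higher to lower head: from BH-10 toward BH-9, i.e. toward the north-east.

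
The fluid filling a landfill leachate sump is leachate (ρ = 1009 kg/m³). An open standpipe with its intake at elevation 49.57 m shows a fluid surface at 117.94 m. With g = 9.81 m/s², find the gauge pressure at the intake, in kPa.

Pressure head ψ = h − z = 117.94 − 49.57 = 68.37 m.
P = ρgψ = 1009 × 9.81 × 68.37 = 676746 Pa ≈ 677 kPa.

P ≈ 677 kPa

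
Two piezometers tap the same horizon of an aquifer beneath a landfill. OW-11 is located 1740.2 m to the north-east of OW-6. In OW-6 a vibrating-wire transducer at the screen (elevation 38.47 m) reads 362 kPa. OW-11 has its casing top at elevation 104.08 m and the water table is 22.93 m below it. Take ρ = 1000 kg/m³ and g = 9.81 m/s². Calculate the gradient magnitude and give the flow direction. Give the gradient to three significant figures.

i ≈ 0.00332; groundwater flows toward the south-west

Pressure head at OW-6: ψ = P/(ρg) = 362×1000 / (1000 × 9.81) = 36.90 m.
Total head at OW-6: h = z + ψ = 38.47 + 36.90 = 75.37 m.
Total head at OW-11: h = 104.08 − 22.93 = 81.15 m.
Head difference: h(OW-6) − h(OW-11) = 75.37 − 81.15 = -5.78 m.
Hydraulic gradient: i = |Δh| / L = 5.78 / 1740.2 = 0.00332.
Flow is from higher to lower head: from OW-11 toward OW-6, i.e. toward the south-west.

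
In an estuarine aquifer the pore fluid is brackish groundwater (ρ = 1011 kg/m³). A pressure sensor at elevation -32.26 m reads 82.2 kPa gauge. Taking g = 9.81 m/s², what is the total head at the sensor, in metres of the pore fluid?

ψ = P/(ρg) = 82.2×1000 / (1011 × 9.81) = 8.29 m.
h = z + ψ = -32.26 + 8.29 = -23.97 m.

h ≈ -23.97 m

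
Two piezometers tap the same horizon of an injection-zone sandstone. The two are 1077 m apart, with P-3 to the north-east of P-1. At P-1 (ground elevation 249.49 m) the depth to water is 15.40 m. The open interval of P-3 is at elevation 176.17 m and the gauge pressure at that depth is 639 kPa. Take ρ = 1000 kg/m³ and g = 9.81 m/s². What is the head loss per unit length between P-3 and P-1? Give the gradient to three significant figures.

Total head at P-1: h = 249.49 − 15.40 = 234.09 m.
Pressure head at P-3: ψ = P/(ρg) = 639×1000 / (1000 × 9.81) = 65.14 m.
Total head at P-3: h = z + ψ = 176.17 + 65.14 = 241.31 m.
Head difference: h(P-1) − h(P-3) = 234.09 − 241.31 = -7.22 m.
Hydraulic gradient: i = |Δh| / L = 7.22 / 1077 = 0.00670.

i ≈ 0.00670 m/m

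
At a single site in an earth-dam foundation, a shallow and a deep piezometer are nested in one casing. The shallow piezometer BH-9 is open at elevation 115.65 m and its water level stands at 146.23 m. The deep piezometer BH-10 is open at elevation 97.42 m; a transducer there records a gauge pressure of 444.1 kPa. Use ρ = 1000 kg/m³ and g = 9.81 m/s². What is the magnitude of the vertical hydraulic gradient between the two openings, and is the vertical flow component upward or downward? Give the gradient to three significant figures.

|i_v| ≈ 0.194; vertical flow is downward

Total head at BH-9: h = 146.23 m (water level in the standpipe).
Pressure head at BH-10: ψ = P/(ρg) = 444.1×1000 / (1000 × 9.81) = 45.27 m.
Total head at BH-10: h = z + ψ = 97.42 + 45.27 = 142.69 m.
Δh = h(BH-9) − h(BH-10) = 146.23 − 142.69 = 3.54 m.
Vertical separation Δz = 115.65 − 97.42 = 18.23 m.
|i_v| = |Δh| / Δz = 3.54 / 18.23 = 0.194.
Head is higher in the shallow piezometer, so vertical flow is downward (recharge condition).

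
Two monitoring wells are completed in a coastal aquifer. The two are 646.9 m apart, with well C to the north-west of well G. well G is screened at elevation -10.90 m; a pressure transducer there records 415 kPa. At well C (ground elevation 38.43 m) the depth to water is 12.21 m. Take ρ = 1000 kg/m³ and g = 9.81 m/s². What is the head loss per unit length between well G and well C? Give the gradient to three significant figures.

Pressure head at well G: ψ = P/(ρg) = 415×1000 / (1000 × 9.81) = 42.30 m.
Total head at well G: h = z + ψ = -10.90 + 42.30 = 31.40 m.
Total head at well C: h = 38.43 − 12.21 = 26.22 m.
Head difference: h(well G) − h(well C) = 31.40 − 26.22 = 5.18 m.
Hydraulic gradient: i = |Δh| / L = 5.18 / 646.9 = 0.00801.

i ≈ 0.00801 m/m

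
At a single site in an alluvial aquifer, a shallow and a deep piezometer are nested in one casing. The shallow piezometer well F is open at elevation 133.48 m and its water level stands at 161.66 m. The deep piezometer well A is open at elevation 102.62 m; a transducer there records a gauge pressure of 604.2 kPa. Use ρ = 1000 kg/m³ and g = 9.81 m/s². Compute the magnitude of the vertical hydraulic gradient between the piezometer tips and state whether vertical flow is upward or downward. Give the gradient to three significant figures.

|i_v| ≈ 0.0826; vertical flow is upward

Total head at well F: h = 161.66 m (water level in the standpipe).
Pressure head at well A: ψ = P/(ρg) = 604.2×1000 / (1000 × 9.81) = 61.59 m.
Total head at well A: h = z + ψ = 102.62 + 61.59 = 164.21 m.
Δh = h(well F) − h(well A) = 161.66 − 164.21 = -2.55 m.
Vertical separation Δz = 133.48 − 102.62 = 30.86 m.
|i_v| = |Δh| / Δz = 2.55 / 30.86 = 0.0826.
Head is higher in the deep piezometer, so vertical flow is upward (discharge condition).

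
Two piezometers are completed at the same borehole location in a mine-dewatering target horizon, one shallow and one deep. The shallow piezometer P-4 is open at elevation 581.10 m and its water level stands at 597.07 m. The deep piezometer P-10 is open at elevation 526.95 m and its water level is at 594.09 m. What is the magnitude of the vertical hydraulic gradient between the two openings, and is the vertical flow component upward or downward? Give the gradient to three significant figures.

Total head at P-4: h = 597.07 m (water level in the standpipe).
Total head at P-10: h = 594.09 m.
Δh = h(P-4) − h(P-10) = 597.07 − 594.09 = 2.98 m.
Vertical separation Δz = 581.10 − 526.95 = 54.15 m.
|i_v| = |Δh| / Δz = 2.98 / 54.15 = 0.0550.
Head is higher in the shallow piezometer, so vertical flow is downward (recharge condition).

|i_v| ≈ 0.0550; vertical flow is downward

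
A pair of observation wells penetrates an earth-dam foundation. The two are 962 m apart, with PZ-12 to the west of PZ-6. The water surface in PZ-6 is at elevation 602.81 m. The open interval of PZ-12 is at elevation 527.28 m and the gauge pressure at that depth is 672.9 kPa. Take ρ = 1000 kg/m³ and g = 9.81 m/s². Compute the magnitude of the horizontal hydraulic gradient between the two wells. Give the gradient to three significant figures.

Total head at PZ-6: h = 602.81 m (water level in the piezometer is the total head).
Pressure head at PZ-12: ψ = P/(ρg) = 672.9×1000 / (1000 × 9.81) = 68.59 m.
Total head at PZ-12: h = z + ψ = 527.28 + 68.59 = 595.87 m.
Head difference: h(PZ-6) − h(PZ-12) = 602.81 − 595.87 = 6.94 m.
Hydraulic gradient: i = |Δh| / L = 6.94 / 962 = 0.00721.

i ≈ 0.00721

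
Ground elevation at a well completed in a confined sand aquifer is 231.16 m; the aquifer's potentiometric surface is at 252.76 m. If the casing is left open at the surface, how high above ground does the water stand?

≈ 21.60 m above ground

Water rises to the potentiometric surface, so the rise above ground = 252.76 − 231.16 = 21.60 m.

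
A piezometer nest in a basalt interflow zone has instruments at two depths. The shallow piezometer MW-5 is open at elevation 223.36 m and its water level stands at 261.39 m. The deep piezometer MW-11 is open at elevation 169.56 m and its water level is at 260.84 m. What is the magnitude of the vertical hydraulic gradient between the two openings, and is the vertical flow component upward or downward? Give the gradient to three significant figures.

Total head at MW-5: h = 261.39 m (water level in the standpipe).
Total head at MW-11: h = 260.84 m.
Δh = h(MW-5) − h(MW-11) = 261.39 − 260.84 = 0.55 m.
Vertical separation Δz = 223.36 − 169.56 = 53.80 m.
|i_v| = |Δh| / Δz = 0.55 / 53.80 = 0.0102.
Head is higher in the shallow piezometer, so vertical flow is downward (recharge condition).

|i_v| ≈ 0.0102; vertical flow is downward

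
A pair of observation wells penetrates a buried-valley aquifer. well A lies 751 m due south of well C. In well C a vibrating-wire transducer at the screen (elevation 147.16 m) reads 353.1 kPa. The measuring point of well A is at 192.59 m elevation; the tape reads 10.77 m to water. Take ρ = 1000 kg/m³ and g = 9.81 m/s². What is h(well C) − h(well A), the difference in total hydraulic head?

Pressure head at well C: ψ = P/(ρg) = 353.1×1000 / (1000 × 9.81) = 35.99 m.
Total head at well C: h = z + ψ = 147.16 + 35.99 = 183.15 m.
Total head at well A: h = 192.59 − 10.77 = 181.82 m.
Head difference: h(well C) − h(well A) = 183.15 − 181.82 = 1.33 m.

Δh ≈ 1.33 m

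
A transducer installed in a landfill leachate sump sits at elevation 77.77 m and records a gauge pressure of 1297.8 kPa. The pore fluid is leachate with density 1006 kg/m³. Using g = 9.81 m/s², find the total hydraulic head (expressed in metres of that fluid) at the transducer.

h ≈ 209.27 m

ψ = P/(ρg) = 1297.8×1000 / (1006 × 9.81) = 131.50 m.
h = z + ψ = 77.77 + 131.50 = 209.27 m.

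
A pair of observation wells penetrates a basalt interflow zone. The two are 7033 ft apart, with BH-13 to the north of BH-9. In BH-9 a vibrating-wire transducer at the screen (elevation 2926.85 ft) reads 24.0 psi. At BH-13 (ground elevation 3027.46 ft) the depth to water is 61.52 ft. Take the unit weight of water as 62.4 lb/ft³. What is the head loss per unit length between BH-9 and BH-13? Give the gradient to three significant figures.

i ≈ 0.00232 ft/ft

Pressure head at BH-9: ψ = 144·P/γ = 144 × 24.0 / 62.4 = 55.38 ft.
Total head at BH-9: h = z + ψ = 2926.85 + 55.38 = 2982.23 ft.
Total head at BH-13: h = 3027.46 − 61.52 = 2965.94 ft.
Head difference: h(BH-9) − h(BH-13) = 2982.23 − 2965.94 = 16.29 ft.
Hydraulic gradient: i = |Δh| / L = 16.29 / 7033 = 0.00232.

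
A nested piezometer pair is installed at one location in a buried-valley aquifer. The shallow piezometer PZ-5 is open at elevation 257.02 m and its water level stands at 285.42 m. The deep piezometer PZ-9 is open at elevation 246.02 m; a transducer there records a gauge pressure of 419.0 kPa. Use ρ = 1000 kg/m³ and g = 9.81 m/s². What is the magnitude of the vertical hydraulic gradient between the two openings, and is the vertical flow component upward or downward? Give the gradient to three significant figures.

Total head at PZ-5: h = 285.42 m (water level in the standpipe).
Pressure head at PZ-9: ψ = P/(ρg) = 419.0×1000 / (1000 × 9.81) = 42.71 m.
Total head at PZ-9: h = z + ψ = 246.02 + 42.71 = 288.73 m.
Δh = h(PZ-5) − h(PZ-9) = 285.42 − 288.73 = -3.31 m.
Vertical separation Δz = 257.02 − 246.02 = 11.00 m.
|i_v| = |Δh| / Δz = 3.31 / 11.00 = 0.301.
Head is higher in the deep piezometer, so vertical flow is upward (discharge condition).

|i_v| ≈ 0.301; vertical flow is upward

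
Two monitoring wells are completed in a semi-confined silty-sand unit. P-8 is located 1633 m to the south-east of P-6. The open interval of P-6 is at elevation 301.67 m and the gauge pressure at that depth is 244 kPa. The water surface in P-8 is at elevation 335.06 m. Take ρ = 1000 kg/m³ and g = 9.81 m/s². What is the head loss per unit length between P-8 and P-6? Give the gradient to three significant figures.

i ≈ 0.00522 m/m

Pressure head at P-6: ψ = P/(ρg) = 244×1000 / (1000 × 9.81) = 24.87 m.
Total head at P-6: h = z + ψ = 301.67 + 24.87 = 326.54 m.
Total head at P-8: h = 335.06 m (water level in the piezometer is the total head).
Head difference: h(P-6) − h(P-8) = 326.54 − 335.06 = -8.52 m.
Hydraulic gradient: i = |Δh| / L = 8.52 / 1633 = 0.00522.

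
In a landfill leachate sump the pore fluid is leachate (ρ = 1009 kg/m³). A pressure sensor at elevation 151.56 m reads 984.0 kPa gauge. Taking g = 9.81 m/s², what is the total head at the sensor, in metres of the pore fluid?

ψ = P/(ρg) = 984.0×1000 / (1009 × 9.81) = 99.41 m.
h = z + ψ = 151.56 + 99.41 = 250.97 m.

h ≈ 250.97 m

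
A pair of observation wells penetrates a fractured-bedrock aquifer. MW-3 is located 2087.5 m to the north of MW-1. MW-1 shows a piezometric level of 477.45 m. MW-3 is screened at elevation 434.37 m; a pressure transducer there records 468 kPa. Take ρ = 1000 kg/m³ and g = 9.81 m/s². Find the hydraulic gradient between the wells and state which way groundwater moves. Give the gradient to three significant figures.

i ≈ 0.00222; groundwater flows toward the south

Total head at MW-1: h = 477.45 m (water level in the piezometer is the total head).
Pressure head at MW-3: ψ = P/(ρg) = 468×1000 / (1000 × 9.81) = 47.71 m.
Total head at MW-3: h = z + ψ = 434.37 + 47.71 = 482.08 m.
Head difference: h(MW-1) − h(MW-3) = 477.45 − 482.08 = -4.63 m.
Hydraulic gradient: i = |Δh| / L = 4.63 / 2087.5 = 0.00222.
Flow is from higher to lower head: from MW-3 toward MW-1, i.e. toward the south.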